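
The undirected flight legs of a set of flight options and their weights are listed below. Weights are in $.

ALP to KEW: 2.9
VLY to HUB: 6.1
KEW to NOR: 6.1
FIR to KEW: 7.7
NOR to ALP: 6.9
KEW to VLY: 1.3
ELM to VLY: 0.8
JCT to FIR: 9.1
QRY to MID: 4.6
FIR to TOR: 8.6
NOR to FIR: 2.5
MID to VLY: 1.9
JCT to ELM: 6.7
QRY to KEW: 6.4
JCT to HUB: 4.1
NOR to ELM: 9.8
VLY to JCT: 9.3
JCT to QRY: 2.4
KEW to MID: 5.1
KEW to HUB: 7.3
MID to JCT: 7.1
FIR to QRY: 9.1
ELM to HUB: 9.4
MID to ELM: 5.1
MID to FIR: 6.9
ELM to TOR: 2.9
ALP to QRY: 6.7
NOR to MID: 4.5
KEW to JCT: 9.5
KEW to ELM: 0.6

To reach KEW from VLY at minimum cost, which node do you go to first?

KEW

Compare a few routes:
VLY - KEW: 1.3 = 1.3
VLY - ELM - KEW: 0.8+0.6 = 1.4
The minimum is $1.3 via VLY - KEW.
So from VLY the first move is to KEW.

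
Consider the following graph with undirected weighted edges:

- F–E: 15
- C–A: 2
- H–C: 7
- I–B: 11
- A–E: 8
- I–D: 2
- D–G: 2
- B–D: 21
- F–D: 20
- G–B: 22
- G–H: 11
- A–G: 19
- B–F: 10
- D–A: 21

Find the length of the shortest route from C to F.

Candidate routes:
C → A → G → D → F: 2+19+2+20 = 43
C → H → G → D → I → B → F: 7+11+2+2+11+10 = 43
C → H → G → D → F: 7+11+2+20 = 40
C → A → E → F: 2+8+15 = 25
Cheapest is C → A → E → F at 25.

25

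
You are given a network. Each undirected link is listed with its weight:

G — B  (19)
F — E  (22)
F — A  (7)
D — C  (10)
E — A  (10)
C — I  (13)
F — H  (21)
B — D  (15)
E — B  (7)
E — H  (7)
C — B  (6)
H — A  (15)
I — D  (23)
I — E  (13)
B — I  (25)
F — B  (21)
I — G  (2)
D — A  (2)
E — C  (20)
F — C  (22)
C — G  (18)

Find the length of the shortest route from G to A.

Compare a few routes:
G → I → C → D → A: 2+13+10+2 = 27
G → I → E → A: 2+13+10 = 25
G → I → D → A: 2+23+2 = 27
G → C → D → A: 18+10+2 = 30
The minimum is 25 via G → I → E → A.

25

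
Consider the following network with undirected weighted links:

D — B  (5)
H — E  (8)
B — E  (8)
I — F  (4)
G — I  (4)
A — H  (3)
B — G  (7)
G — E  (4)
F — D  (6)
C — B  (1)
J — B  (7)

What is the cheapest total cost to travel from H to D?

Candidate routes:
H - E - B - D: 8+8+5 = 21
H - E - G - I - F - D: 8+4+4+4+6 = 26
H - E - G - B - D: 8+4+7+5 = 24
H - E - B - G - I - F - D: 8+8+7+4+4+6 = 37
The minimum is 21 via H - E - B - D.

21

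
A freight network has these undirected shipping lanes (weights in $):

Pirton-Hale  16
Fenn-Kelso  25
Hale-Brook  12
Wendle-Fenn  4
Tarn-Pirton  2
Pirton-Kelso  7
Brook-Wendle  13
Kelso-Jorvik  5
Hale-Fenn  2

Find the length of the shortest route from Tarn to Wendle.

Candidate routes:
Tarn → Pirton → Hale → Fenn → Wendle: 2+16+2+4 = 24
Tarn → Pirton → Kelso → Fenn → Wendle: 2+7+25+4 = 38
Cheapest is Tarn → Pirton → Hale → Fenn → Wendle at $24.

$24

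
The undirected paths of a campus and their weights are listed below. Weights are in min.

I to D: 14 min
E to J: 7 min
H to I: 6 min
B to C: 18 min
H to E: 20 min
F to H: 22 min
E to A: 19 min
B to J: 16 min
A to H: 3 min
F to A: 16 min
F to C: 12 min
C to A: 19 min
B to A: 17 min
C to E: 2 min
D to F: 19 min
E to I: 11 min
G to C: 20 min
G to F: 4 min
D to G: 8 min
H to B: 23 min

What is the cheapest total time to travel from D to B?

40 min

Compare a few routes:
D → I → H → B: 14+6+23 = 43
D → G → F → C → B: 8+4+12+18 = 42
D → I → H → A → B: 14+6+3+17 = 40
Cheapest is D → I → H → A → B at 40 min.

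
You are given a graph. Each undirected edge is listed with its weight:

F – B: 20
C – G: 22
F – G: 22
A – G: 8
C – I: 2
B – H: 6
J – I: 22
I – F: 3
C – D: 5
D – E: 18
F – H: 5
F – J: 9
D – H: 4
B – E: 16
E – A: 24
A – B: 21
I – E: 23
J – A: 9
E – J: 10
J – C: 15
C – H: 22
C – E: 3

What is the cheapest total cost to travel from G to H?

27

Compare a few routes:
G → F → H: 22+5 = 27
G → C → D → H: 22+5+4 = 31
The minimum is 27 via G → F → H.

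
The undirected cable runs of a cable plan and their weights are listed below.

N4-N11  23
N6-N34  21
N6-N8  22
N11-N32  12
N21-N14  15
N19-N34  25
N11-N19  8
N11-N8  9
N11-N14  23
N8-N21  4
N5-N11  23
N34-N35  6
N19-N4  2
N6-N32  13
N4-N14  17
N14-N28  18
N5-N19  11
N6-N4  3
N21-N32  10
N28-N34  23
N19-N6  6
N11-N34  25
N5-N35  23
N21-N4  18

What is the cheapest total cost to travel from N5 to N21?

Settle nodes by increasing distance from N5:
N5: 0
N19: 11  (via N5)
N4: 13  (via N19)
N6: 16  (via N4)
N11: 19  (via N19)
N35: 23  (via N5)
N8: 28  (via N11)
N32: 29  (via N6)
N34: 29  (via N35)
N14: 30  (via N4)
N21: 31  (via N4)
Shortest route: N5–N19–N4–N21 = 31.

31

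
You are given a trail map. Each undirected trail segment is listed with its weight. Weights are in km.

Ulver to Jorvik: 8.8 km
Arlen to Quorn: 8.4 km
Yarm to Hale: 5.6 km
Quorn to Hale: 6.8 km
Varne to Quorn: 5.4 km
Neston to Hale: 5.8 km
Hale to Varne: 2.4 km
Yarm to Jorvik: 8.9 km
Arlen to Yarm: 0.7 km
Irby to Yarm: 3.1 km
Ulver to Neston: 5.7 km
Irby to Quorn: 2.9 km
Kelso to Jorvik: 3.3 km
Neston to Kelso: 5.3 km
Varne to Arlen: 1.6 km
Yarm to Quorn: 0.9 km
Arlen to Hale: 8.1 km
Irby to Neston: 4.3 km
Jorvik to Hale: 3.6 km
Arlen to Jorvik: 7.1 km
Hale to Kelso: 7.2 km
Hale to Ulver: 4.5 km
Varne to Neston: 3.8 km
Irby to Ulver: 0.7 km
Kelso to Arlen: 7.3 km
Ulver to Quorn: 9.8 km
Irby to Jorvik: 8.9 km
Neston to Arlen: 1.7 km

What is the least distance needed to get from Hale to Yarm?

4.7 km

Compare a few routes:
Hale → Varne → Arlen → Yarm: 2.4+1.6+0.7 = 4.7
Hale → Yarm: 5.6 = 5.6
Cheapest is Hale → Varne → Arlen → Yarm at 4.7 km.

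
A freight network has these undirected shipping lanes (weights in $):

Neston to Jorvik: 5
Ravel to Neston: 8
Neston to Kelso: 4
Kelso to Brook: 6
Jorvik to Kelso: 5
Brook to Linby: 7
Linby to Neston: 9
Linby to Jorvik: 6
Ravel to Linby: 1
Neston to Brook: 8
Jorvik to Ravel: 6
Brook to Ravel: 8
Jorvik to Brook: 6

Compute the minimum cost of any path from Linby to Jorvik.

Settle nodes by increasing distance from Linby:
Linby: 0
Ravel: 1  (via Linby)
Jorvik: 6  (via Linby)
Shortest route: Linby–Jorvik = $6.

$6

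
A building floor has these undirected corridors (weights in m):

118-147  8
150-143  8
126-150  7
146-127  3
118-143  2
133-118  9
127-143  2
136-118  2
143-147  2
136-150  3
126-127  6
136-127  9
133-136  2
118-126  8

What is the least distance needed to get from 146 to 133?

11 m

Running Dijkstra from 146:
146: 0
127: 3  (via 146)
143: 5  (via 127)
118: 7  (via 143)
147: 7  (via 143)
126: 9  (via 127)
136: 9  (via 118)
133: 11  (via 136)
Shortest route: 146 → 127 → 143 → 118 → 136 → 133 = 11 m.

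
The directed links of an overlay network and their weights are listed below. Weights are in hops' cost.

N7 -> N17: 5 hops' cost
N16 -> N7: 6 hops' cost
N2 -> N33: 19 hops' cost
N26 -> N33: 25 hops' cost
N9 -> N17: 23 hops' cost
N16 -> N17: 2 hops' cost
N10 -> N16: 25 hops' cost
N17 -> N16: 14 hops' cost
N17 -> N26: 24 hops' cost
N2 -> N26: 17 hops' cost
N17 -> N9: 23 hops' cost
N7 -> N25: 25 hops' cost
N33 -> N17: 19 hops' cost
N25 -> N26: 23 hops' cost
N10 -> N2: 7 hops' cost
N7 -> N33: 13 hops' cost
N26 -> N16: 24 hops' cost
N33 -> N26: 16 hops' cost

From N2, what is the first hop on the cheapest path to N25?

Enumerating some paths:
N2–N33–N17–N16–N7–N25: 19+19+14+6+25 = 83
N2–N26–N16–N7–N25: 17+24+6+25 = 72
N2–N33–N26–N16–N7–N25: 19+16+24+6+25 = 90
Cheapest is N2–N26–N16–N7–N25 at 72 hops' cost.
So from N2 the first move is to N26.

N26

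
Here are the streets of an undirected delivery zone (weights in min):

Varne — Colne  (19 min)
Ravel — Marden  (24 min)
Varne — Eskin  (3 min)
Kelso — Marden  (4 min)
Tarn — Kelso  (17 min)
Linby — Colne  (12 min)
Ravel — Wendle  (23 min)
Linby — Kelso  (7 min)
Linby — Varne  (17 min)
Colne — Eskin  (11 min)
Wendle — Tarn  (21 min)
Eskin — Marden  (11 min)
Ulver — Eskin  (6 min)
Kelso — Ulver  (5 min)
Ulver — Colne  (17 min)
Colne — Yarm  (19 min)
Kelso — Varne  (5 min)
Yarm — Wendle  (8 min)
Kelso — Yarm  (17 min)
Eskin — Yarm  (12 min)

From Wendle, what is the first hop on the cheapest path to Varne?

Candidate routes:
Wendle–Yarm–Kelso–Varne: 8+17+5 = 30
Wendle–Yarm–Eskin–Varne: 8+12+3 = 23
Wendle–Yarm–Eskin–Ulver–Kelso–Varne: 8+12+6+5+5 = 36
Cheapest is Wendle–Yarm–Eskin–Varne at 23 min.
So from Wendle the first move is to Yarm.

Yarm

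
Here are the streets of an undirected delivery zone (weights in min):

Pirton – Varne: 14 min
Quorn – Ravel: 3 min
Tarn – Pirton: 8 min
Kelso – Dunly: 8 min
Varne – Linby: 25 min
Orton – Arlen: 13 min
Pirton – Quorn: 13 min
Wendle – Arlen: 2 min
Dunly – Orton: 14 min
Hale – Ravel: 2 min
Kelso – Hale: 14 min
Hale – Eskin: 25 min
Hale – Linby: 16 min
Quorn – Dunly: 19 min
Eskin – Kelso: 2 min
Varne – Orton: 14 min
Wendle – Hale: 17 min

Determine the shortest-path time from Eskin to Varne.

38 min

Settle nodes by increasing distance from Eskin:
Eskin: 0
Kelso: 2  (via Eskin)
Dunly: 10  (via Kelso)
Hale: 16  (via Kelso)
Ravel: 18  (via Hale)
Quorn: 21  (via Ravel)
Orton: 24  (via Dunly)
Linby: 32  (via Hale)
Wendle: 33  (via Hale)
Pirton: 34  (via Quorn)
Arlen: 35  (via Wendle)
Varne: 38  (via Orton)
Shortest route: Eskin → Kelso → Dunly → Orton → Varne = 38 min.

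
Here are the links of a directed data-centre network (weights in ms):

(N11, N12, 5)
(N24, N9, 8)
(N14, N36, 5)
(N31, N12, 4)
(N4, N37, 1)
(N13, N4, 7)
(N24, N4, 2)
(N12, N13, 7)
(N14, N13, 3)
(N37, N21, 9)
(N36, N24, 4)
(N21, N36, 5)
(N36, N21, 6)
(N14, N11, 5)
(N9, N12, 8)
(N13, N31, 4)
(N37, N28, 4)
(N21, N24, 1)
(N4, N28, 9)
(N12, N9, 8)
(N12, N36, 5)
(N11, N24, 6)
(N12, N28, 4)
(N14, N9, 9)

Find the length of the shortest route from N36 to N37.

7 ms

Running Dijkstra from N36:
N36: 0
N24: 4  (via N36)
N4: 6  (via N24)
N21: 6  (via N36)
N37: 7  (via N4)
Shortest route: N36 → N24 → N4 → N37 = 7 ms.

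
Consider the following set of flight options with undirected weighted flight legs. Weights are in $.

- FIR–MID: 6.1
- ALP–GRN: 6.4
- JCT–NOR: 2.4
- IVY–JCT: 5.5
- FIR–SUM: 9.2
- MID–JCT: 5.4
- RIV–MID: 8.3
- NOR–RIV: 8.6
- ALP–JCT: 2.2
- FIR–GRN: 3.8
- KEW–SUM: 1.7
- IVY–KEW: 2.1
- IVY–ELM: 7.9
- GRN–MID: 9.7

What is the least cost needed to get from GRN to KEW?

Running Dijkstra from GRN:
GRN: 0
FIR: 3.8  (via GRN)
ALP: 6.4  (via GRN)
JCT: 8.6  (via ALP)
MID: 9.7  (via GRN)
NOR: 11  (via JCT)
SUM: 13  (via FIR)
IVY: 14.1  (via JCT)
KEW: 14.7  (via SUM)
Shortest route: GRN → FIR → SUM → KEW = $14.7.

$14.7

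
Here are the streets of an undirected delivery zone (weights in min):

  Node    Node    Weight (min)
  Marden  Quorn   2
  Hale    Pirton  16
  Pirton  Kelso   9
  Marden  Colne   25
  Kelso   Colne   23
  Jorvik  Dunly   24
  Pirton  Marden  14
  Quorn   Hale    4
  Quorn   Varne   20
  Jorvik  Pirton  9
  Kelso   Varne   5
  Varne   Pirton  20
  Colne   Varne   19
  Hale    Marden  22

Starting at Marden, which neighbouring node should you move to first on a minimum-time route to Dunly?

Pirton

Enumerating some paths:
Marden–Quorn–Hale–Pirton–Jorvik–Dunly: 2+4+16+9+24 = 55
Marden–Pirton–Jorvik–Dunly: 14+9+24 = 47
Cheapest is Marden–Pirton–Jorvik–Dunly at 47 min.
So from Marden the first move is to Pirton.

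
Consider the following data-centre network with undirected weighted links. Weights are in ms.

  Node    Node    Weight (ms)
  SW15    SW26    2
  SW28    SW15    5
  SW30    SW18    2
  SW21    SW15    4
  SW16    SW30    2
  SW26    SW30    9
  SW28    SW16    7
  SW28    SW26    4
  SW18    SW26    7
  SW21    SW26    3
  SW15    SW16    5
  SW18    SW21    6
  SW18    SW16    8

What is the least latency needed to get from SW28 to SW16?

Settle nodes by increasing distance from SW28:
SW28: 0
SW26: 4  (via SW28)
SW15: 5  (via SW28)
SW16: 7  (via SW28)
Shortest route: SW28–SW16 = 7 ms.

7 ms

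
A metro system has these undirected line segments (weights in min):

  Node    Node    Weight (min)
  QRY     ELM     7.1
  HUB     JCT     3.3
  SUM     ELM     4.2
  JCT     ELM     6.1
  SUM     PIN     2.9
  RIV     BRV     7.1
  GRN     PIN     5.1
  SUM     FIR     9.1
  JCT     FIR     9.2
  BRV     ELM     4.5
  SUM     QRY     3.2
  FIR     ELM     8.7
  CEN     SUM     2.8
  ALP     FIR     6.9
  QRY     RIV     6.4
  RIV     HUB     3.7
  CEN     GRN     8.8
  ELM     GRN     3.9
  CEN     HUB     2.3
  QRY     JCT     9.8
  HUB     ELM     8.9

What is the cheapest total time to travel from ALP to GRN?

Candidate routes:
ALP - FIR - SUM - PIN - GRN: 6.9+9.1+2.9+5.1 = 24
ALP - FIR - ELM - GRN: 6.9+8.7+3.9 = 19.5
The minimum is 19.5 min via ALP - FIR - ELM - GRN.

19.5 min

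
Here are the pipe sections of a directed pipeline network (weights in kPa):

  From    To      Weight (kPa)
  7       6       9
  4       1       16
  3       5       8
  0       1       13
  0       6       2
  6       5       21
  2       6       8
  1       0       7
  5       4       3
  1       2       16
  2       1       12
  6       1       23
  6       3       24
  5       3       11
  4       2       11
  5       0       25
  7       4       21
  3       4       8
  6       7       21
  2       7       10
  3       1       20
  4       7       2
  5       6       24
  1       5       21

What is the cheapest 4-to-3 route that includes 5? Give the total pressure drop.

Shortest 4→5: 4 → 7 → 6 → 5 = 32
Best 5 to 3: 5 → 3 costing 11
Total via 5: 32 + 11 = 43 kPa.

43 kPa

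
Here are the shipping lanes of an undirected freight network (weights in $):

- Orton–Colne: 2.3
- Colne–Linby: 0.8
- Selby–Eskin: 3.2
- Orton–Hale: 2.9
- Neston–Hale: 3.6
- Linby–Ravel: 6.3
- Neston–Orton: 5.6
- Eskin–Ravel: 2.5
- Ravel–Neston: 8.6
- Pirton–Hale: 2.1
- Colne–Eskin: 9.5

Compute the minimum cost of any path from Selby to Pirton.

Enumerating some paths:
Selby → Eskin → Ravel → Linby → Colne → Orton → Hale → Pirton: 3.2+2.5+6.3+0.8+2.3+2.9+2.1 = 20.1
Selby → Eskin → Ravel → Neston → Orton → Hale → Pirton: 3.2+2.5+8.6+5.6+2.9+2.1 = 24.9
Selby → Eskin → Ravel → Neston → Hale → Pirton: 3.2+2.5+8.6+3.6+2.1 = 20
Selby → Eskin → Colne → Orton → Neston → Hale → Pirton: 3.2+9.5+2.3+5.6+3.6+2.1 = 26.3
The minimum is $20 via Selby → Eskin → Ravel → Neston → Hale → Pirton.

$20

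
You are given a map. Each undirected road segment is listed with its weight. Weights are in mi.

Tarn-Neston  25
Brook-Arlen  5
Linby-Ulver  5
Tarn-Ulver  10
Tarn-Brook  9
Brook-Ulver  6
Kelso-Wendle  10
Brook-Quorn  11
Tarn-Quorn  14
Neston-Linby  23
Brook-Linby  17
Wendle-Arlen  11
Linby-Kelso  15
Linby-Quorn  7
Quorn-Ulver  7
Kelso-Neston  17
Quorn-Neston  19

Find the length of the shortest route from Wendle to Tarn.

25 mi

Running Dijkstra from Wendle:
Wendle: 0
Kelso: 10  (via Wendle)
Arlen: 11  (via Wendle)
Brook: 16  (via Arlen)
Ulver: 22  (via Brook)
Tarn: 25  (via Brook)
Shortest route: Wendle–Arlen–Brook–Tarn = 25 mi.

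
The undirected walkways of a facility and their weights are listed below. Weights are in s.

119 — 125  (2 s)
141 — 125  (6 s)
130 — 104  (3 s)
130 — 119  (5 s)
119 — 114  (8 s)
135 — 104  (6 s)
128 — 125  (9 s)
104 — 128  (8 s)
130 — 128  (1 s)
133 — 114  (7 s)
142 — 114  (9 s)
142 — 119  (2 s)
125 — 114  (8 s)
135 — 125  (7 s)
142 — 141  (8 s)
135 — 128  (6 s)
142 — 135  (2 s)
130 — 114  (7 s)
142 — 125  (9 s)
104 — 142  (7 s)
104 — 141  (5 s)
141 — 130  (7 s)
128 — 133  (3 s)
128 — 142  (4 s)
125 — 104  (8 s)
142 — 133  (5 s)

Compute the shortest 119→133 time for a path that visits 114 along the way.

15 s

Best 119 to 114: 119–114 costing 8
Best 114 to 133: 114–133 costing 7
Total via 114: 8 + 7 = 15 s.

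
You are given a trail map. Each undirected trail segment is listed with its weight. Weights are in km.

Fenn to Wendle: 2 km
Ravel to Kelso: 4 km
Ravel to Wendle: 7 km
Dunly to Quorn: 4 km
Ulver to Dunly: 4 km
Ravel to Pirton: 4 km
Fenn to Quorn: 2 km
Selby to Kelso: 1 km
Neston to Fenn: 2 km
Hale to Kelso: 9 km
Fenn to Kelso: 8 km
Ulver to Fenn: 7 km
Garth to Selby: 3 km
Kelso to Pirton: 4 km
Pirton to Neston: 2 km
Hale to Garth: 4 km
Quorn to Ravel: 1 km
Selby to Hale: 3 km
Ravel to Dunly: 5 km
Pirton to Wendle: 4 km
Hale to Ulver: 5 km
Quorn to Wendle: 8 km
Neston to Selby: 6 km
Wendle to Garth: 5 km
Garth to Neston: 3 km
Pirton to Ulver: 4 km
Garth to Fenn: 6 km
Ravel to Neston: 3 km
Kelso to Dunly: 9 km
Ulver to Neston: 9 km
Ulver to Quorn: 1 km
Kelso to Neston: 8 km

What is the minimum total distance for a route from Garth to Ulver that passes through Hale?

Best Garth to Hale: Garth → Hale costing 4
Shortest Hale→Ulver: Hale → Ulver = 5
Total via Hale: 4 + 5 = 9 km.

9 km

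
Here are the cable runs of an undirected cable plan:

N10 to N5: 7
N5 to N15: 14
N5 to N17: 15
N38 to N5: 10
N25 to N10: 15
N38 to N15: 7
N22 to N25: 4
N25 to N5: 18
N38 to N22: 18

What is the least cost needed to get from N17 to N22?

37

Enumerating some paths:
N17–N5–N25–N22: 15+18+4 = 37
N17–N5–N38–N22: 15+10+18 = 43
N17–N5–N10–N25–N22: 15+7+15+4 = 41
Cheapest is N17–N5–N25–N22 at 37.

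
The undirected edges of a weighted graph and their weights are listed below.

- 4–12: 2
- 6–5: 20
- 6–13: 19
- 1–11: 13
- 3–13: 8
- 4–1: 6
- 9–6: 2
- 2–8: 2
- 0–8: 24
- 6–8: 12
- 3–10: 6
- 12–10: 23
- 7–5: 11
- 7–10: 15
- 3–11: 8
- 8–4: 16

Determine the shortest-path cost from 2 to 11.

Enumerating some paths:
2 → 8 → 4 → 1 → 11: 2+16+6+13 = 37
2 → 8 → 6 → 13 → 3 → 11: 2+12+19+8+8 = 49
Cheapest is 2 → 8 → 4 → 1 → 11 at 37.

37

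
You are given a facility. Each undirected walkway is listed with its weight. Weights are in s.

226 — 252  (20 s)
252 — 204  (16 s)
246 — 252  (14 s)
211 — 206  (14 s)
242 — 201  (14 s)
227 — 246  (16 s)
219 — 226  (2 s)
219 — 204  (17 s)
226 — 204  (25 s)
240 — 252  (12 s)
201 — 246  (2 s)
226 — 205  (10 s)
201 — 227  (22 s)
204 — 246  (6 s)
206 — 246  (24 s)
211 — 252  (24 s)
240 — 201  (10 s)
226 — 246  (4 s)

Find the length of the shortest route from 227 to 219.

22 s

Settle nodes by increasing distance from 227:
227: 0
246: 16  (via 227)
201: 18  (via 246)
226: 20  (via 246)
219: 22  (via 226)
Shortest route: 227–246–226–219 = 22 s.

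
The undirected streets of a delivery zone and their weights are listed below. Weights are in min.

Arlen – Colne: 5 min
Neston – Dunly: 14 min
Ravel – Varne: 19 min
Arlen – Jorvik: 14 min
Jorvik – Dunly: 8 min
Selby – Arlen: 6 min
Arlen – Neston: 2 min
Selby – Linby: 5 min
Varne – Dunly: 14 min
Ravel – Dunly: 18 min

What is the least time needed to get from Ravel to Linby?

Enumerating some paths:
Ravel - Varne - Dunly - Neston - Arlen - Selby - Linby: 19+14+14+2+6+5 = 60
Ravel - Dunly - Jorvik - Arlen - Selby - Linby: 18+8+14+6+5 = 51
Ravel - Dunly - Neston - Arlen - Selby - Linby: 18+14+2+6+5 = 45
The minimum is 45 min via Ravel - Dunly - Neston - Arlen - Selby - Linby.

45 min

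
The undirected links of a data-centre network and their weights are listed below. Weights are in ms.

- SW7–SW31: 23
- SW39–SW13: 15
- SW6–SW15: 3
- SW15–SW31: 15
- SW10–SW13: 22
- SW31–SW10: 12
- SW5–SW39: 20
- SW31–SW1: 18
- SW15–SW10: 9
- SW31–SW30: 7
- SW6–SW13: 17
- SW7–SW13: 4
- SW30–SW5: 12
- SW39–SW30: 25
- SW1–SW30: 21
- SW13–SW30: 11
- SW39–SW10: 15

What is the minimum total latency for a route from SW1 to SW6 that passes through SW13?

49 ms

Shortest SW1→SW13: SW1 → SW30 → SW13 = 32
Shortest SW13→SW6: SW13 → SW6 = 17
Total via SW13: 32 + 17 = 49 ms.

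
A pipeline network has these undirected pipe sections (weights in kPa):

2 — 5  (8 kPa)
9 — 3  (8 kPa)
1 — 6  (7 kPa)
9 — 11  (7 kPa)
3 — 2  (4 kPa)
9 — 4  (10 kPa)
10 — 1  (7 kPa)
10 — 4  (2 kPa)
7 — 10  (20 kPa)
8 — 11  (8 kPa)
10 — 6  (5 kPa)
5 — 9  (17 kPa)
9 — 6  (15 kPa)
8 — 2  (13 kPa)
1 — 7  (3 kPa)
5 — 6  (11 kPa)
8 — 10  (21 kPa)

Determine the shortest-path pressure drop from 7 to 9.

22 kPa

Compare a few routes:
7 - 1 - 6 - 10 - 4 - 9: 3+7+5+2+10 = 27
7 - 1 - 10 - 4 - 9: 3+7+2+10 = 22
7 - 1 - 6 - 9: 3+7+15 = 25
7 - 1 - 10 - 6 - 9: 3+7+5+15 = 30
Cheapest is 7 - 1 - 10 - 4 - 9 at 22 kPa.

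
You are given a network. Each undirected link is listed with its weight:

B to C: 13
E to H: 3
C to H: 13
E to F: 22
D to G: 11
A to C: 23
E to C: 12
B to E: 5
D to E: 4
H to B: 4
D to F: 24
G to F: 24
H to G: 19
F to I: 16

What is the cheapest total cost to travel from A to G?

50

Enumerating some paths:
A - C - H - E - D - G: 23+13+3+4+11 = 54
A - C - E - D - G: 23+12+4+11 = 50
Cheapest is A - C - E - D - G at 50.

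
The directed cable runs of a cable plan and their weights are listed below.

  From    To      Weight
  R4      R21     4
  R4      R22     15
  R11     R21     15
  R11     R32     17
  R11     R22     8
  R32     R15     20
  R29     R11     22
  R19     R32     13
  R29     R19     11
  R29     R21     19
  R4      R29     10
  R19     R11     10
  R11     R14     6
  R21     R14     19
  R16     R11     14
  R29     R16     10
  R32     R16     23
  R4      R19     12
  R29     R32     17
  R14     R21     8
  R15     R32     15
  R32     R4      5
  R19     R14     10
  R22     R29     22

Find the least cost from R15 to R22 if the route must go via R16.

Shortest R15→R16: R15 → R32 → R16 = 38
Shortest R16→R22: R16 → R11 → R22 = 22
Total via R16: 38 + 22 = 60.

60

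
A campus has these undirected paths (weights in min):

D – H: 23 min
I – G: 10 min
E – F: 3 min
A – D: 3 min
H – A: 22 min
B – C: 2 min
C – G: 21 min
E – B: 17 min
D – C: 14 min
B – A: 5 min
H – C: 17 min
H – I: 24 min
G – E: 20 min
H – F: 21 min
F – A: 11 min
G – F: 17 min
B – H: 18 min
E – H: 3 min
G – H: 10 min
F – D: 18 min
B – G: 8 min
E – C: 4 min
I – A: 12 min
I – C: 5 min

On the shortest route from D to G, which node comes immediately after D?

Enumerating some paths:
D - A - I - G: 3+12+10 = 25
D - C - B - G: 14+2+8 = 24
D - A - B - G: 3+5+8 = 16
Cheapest is D - A - B - G at 16 min.
So from D the first move is to A.

A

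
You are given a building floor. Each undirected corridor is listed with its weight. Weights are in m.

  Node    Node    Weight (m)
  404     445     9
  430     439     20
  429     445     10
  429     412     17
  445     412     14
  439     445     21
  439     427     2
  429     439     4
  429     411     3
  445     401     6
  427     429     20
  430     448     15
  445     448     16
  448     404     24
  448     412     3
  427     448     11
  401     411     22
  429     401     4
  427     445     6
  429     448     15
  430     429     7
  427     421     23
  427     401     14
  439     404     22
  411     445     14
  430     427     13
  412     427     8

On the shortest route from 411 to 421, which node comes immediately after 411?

429

Candidate routes:
411 → 429 → 439 → 427 → 421: 3+4+2+23 = 32
411 → 429 → 401 → 445 → 427 → 421: 3+4+6+6+23 = 42
411 → 429 → 445 → 427 → 421: 3+10+6+23 = 42
Cheapest is 411 → 429 → 439 → 427 → 421 at 32 m.
So from 411 the first move is to 429.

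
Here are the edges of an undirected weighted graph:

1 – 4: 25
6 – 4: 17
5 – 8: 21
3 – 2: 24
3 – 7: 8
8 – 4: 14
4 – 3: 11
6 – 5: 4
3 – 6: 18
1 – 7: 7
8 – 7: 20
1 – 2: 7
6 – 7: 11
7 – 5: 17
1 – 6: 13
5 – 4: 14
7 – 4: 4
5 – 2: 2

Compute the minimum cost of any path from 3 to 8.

25

Candidate routes:
3–4–8: 11+14 = 25
3–7–4–8: 8+4+14 = 26
3–4–7–8: 11+4+20 = 35
3–7–8: 8+20 = 28
Cheapest is 3–4–8 at 25.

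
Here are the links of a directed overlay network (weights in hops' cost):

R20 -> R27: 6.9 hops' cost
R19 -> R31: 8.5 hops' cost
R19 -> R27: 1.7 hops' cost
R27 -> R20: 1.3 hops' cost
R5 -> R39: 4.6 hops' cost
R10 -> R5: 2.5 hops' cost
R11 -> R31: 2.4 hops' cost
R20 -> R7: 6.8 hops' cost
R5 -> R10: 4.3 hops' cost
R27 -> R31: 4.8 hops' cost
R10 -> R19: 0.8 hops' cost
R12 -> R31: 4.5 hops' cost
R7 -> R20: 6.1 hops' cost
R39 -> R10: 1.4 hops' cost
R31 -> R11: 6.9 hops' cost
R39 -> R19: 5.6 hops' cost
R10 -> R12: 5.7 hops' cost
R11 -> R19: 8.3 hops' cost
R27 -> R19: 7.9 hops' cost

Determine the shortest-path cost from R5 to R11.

18.5 hops' cost

Candidate routes:
R5 - R39 - R10 - R19 - R27 - R31 - R11: 4.6+1.4+0.8+1.7+4.8+6.9 = 20.2
R5 - R10 - R19 - R31 - R11: 4.3+0.8+8.5+6.9 = 20.5
R5 - R10 - R19 - R27 - R31 - R11: 4.3+0.8+1.7+4.8+6.9 = 18.5
R5 - R10 - R12 - R31 - R11: 4.3+5.7+4.5+6.9 = 21.4
The minimum is 18.5 hops' cost via R5 - R10 - R19 - R27 - R31 - R11.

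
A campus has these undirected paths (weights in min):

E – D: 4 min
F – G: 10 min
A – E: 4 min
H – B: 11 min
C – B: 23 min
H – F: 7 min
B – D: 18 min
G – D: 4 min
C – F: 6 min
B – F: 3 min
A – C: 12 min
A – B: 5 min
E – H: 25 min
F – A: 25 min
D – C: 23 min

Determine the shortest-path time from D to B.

Enumerating some paths:
D → E → A → B: 4+4+5 = 13
D → B: 18 = 18
D → G → F → B: 4+10+3 = 17
The minimum is 13 min via D → E → A → B.

13 min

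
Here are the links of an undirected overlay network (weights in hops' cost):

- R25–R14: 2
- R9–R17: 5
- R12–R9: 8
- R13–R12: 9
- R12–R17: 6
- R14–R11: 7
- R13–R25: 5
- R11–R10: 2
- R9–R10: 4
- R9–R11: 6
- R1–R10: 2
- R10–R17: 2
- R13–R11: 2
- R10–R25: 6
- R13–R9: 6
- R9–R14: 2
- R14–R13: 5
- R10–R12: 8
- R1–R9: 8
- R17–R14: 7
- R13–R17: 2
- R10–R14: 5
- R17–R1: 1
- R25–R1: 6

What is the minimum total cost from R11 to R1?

4 hops' cost

Shortest distances from R11:
R11: 0
R10: 2  (via R11)
R13: 2  (via R11)
R1: 4  (via R10)
Shortest route: R11–R10–R1 = 4 hops' cost.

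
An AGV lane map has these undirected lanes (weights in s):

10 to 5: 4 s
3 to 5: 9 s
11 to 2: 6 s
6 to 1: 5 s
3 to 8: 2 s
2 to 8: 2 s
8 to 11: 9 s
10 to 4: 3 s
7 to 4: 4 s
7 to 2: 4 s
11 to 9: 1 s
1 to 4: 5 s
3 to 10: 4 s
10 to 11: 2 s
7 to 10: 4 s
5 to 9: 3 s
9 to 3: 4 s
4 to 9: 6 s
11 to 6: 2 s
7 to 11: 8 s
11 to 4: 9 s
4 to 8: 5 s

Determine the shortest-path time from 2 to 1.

12 s

Enumerating some paths:
2–8–4–1: 2+5+5 = 12
2–7–4–1: 4+4+5 = 13
Cheapest is 2–8–4–1 at 12 s.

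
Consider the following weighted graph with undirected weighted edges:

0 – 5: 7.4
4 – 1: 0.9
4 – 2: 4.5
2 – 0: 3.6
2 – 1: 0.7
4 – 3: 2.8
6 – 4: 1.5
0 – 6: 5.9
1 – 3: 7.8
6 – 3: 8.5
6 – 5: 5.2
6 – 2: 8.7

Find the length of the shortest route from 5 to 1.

Running Dijkstra from 5:
5: 0
6: 5.2  (via 5)
4: 6.7  (via 6)
0: 7.4  (via 5)
1: 7.6  (via 4)
Shortest route: 5–6–4–1 = 7.6.

7.6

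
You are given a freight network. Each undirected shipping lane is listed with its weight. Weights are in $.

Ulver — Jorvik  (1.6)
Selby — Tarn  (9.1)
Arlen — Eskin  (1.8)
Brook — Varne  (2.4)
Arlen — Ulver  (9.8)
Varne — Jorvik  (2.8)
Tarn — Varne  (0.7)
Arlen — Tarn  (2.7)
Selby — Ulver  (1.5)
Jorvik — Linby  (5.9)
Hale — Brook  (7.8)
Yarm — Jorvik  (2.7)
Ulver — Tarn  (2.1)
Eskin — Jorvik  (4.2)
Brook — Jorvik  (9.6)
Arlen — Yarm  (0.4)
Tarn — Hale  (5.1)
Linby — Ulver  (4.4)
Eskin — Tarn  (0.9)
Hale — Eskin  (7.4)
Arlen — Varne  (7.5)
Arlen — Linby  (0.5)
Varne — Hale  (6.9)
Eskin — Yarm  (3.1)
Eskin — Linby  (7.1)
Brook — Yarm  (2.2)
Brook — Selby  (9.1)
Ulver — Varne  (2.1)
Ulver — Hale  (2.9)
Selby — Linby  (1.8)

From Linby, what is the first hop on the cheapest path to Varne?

Candidate routes:
Linby → Selby → Ulver → Varne: 1.8+1.5+2.1 = 5.4
Linby → Arlen → Tarn → Varne: 0.5+2.7+0.7 = 3.9
Linby → Arlen → Yarm → Eskin → Tarn → Varne: 0.5+0.4+3.1+0.9+0.7 = 5.6
Linby → Arlen → Yarm → Brook → Varne: 0.5+0.4+2.2+2.4 = 5.5
Cheapest is Linby → Arlen → Tarn → Varne at $3.9.
So from Linby the first move is to Arlen.

Arlen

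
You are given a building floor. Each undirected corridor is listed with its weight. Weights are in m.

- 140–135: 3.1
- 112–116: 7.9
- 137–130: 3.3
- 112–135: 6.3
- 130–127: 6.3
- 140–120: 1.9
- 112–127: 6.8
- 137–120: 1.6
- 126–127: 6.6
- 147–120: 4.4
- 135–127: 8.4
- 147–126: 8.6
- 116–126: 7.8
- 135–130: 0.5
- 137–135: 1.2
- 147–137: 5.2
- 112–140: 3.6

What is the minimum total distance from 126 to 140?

14.9 m

Compare a few routes:
126 → 147 → 137 → 120 → 140: 8.6+5.2+1.6+1.9 = 17.3
126 → 127 → 130 → 135 → 140: 6.6+6.3+0.5+3.1 = 16.5
126 → 147 → 120 → 140: 8.6+4.4+1.9 = 14.9
126 → 127 → 112 → 140: 6.6+6.8+3.6 = 17
Cheapest is 126 → 147 → 120 → 140 at 14.9 m.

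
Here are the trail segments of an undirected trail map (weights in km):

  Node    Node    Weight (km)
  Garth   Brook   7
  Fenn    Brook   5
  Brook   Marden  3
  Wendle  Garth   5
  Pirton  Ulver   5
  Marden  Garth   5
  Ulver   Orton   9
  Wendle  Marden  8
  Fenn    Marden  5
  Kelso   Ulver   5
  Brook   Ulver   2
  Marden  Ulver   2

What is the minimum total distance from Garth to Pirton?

Running Dijkstra from Garth:
Garth: 0
Marden: 5  (via Garth)
Wendle: 5  (via Garth)
Brook: 7  (via Garth)
Ulver: 7  (via Marden)
Fenn: 10  (via Marden)
Kelso: 12  (via Ulver)
Pirton: 12  (via Ulver)
Shortest route: Garth–Marden–Ulver–Pirton = 12 km.

12 km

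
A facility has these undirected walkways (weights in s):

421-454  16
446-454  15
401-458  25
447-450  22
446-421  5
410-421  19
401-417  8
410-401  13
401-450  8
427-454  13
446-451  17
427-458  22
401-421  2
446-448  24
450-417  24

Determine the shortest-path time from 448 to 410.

Candidate routes:
448–446–454–421–410: 24+15+16+19 = 74
448–446–421–410: 24+5+19 = 48
448–446–421–401–410: 24+5+2+13 = 44
448–446–454–421–401–410: 24+15+16+2+13 = 70
The minimum is 44 s via 448–446–421–401–410.

44 s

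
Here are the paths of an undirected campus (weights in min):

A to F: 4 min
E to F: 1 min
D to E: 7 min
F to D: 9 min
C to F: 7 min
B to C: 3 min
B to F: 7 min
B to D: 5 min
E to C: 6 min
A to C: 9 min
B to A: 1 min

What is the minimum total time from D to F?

8 min

Candidate routes:
D–E–F: 7+1 = 8
D–F: 9 = 9
D–B–A–F: 5+1+4 = 10
Cheapest is D–E–F at 8 min.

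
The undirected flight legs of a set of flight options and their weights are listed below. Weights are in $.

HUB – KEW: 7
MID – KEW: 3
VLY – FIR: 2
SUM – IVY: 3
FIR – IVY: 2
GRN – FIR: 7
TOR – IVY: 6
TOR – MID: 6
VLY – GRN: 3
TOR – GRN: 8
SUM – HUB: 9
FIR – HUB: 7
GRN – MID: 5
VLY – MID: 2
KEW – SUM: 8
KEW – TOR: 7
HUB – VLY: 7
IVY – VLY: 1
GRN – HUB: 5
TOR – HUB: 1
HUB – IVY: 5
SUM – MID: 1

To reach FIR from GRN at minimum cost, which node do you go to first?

VLY

Enumerating some paths:
GRN → FIR: 7 = 7
GRN → VLY → FIR: 3+2 = 5
GRN → VLY → IVY → FIR: 3+1+2 = 6
GRN → MID → VLY → FIR: 5+2+2 = 9
The minimum is $5 via GRN → VLY → FIR.
So from GRN the first move is to VLY.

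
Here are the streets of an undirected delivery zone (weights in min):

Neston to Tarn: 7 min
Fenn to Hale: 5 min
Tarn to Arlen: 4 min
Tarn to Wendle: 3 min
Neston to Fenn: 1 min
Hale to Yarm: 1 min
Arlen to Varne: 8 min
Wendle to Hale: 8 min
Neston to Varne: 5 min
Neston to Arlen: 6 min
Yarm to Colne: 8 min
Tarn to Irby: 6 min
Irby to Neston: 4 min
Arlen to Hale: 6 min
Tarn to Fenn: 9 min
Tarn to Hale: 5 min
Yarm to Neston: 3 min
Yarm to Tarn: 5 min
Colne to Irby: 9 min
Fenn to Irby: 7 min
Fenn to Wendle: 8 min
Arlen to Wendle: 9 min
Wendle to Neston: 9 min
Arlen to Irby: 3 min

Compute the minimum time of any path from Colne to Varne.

16 min

Shortest distances from Colne:
Colne: 0
Yarm: 8  (via Colne)
Hale: 9  (via Yarm)
Irby: 9  (via Colne)
Neston: 11  (via Yarm)
Fenn: 12  (via Neston)
Arlen: 12  (via Irby)
Tarn: 13  (via Yarm)
Wendle: 16  (via Tarn)
Varne: 16  (via Neston)
Shortest route: Colne → Yarm → Neston → Varne = 16 min.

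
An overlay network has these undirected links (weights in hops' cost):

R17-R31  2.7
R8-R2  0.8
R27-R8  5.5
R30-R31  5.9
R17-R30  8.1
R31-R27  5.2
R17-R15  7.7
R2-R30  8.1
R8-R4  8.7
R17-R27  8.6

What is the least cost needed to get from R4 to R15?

29.8 hops' cost

Enumerating some paths:
R4 - R8 - R2 - R30 - R17 - R15: 8.7+0.8+8.1+8.1+7.7 = 33.4
R4 - R8 - R2 - R30 - R31 - R17 - R15: 8.7+0.8+8.1+5.9+2.7+7.7 = 33.9
R4 - R8 - R27 - R31 - R17 - R15: 8.7+5.5+5.2+2.7+7.7 = 29.8
R4 - R8 - R27 - R17 - R15: 8.7+5.5+8.6+7.7 = 30.5
The minimum is 29.8 hops' cost via R4 - R8 - R27 - R31 - R17 - R15.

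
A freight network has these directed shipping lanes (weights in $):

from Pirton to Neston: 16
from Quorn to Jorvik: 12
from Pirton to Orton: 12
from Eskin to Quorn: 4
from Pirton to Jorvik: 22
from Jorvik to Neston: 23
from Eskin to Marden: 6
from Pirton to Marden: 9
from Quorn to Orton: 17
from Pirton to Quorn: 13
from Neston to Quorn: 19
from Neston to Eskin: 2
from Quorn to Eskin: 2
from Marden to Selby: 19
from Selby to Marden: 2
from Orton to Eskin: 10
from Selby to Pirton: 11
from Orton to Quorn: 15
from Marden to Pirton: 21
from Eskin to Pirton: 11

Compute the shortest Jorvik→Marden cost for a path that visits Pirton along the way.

Shortest Jorvik→Pirton: Jorvik → Neston → Eskin → Pirton = 36
Best Pirton to Marden: Pirton → Marden costing 9
Total via Pirton: 36 + 9 = $45.

$45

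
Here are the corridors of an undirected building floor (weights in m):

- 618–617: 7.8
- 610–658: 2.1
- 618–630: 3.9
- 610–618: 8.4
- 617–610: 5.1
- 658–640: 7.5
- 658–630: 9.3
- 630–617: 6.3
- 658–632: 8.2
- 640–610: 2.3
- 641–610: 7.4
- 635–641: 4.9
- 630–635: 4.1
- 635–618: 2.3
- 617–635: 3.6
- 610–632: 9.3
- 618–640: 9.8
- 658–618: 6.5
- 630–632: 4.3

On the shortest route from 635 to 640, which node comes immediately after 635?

617

Candidate routes:
635 → 618 → 640: 2.3+9.8 = 12.1
635 → 617 → 610 → 640: 3.6+5.1+2.3 = 11
The minimum is 11 m via 635 → 617 → 610 → 640.
So from 635 the first move is to 617.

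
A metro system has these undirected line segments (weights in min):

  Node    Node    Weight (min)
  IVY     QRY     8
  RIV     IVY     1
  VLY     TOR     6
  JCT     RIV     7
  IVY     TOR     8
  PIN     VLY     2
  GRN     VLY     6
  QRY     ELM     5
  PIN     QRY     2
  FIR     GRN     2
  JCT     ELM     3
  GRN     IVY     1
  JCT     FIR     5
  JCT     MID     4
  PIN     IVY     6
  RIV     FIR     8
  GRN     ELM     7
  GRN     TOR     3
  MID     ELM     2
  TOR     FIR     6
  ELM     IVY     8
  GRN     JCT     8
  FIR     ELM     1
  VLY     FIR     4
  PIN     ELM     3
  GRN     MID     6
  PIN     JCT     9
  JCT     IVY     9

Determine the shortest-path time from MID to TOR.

Compare a few routes:
MID → ELM → FIR → GRN → TOR: 2+1+2+3 = 8
MID → ELM → GRN → TOR: 2+7+3 = 12
MID → GRN → TOR: 6+3 = 9
MID → ELM → FIR → TOR: 2+1+6 = 9
Cheapest is MID → ELM → FIR → GRN → TOR at 8 min.

8 min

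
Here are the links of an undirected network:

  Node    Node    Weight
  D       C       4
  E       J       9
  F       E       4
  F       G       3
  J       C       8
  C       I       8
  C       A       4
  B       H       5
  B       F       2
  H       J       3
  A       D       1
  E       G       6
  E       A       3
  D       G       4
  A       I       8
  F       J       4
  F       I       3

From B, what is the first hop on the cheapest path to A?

F

Compare a few routes:
B - F - G - E - A: 2+3+6+3 = 14
B - F - E - A: 2+4+3 = 9
B - F - G - D - A: 2+3+4+1 = 10
B - F - I - A: 2+3+8 = 13
The minimum is 9 via B - F - E - A.
So from B the first move is to F.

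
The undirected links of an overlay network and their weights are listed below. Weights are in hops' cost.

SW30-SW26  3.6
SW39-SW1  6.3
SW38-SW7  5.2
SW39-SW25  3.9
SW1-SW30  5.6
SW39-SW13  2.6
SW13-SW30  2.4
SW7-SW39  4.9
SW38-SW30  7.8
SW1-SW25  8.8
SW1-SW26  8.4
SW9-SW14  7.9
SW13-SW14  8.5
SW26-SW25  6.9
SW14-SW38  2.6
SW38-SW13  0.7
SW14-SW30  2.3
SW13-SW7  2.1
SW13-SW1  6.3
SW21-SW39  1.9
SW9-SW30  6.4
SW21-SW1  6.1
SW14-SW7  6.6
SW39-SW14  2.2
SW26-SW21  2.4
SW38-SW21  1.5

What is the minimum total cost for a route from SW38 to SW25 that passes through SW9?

23.5 hops' cost

Shortest SW38→SW9: SW38–SW13–SW30–SW9 = 9.5
Best SW9 to SW25: SW9–SW14–SW39–SW25 costing 14
Total via SW9: 9.5 + 14 = 23.5 hops' cost.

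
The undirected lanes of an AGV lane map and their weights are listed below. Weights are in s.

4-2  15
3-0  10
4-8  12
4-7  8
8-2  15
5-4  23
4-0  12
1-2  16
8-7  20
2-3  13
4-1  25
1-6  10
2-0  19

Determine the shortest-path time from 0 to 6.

Shortest distances from 0:
0: 0
3: 10  (via 0)
4: 12  (via 0)
2: 19  (via 0)
7: 20  (via 4)
8: 24  (via 4)
1: 35  (via 2)
5: 35  (via 4)
6: 45  (via 1)
Shortest route: 0 → 2 → 1 → 6 = 45 s.

45 s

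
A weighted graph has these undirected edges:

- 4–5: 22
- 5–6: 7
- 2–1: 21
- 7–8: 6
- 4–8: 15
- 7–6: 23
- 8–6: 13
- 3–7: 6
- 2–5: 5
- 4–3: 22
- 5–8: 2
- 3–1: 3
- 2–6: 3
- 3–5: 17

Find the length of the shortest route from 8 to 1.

Candidate routes:
8 → 5 → 3 → 1: 2+17+3 = 22
8 → 5 → 2 → 1: 2+5+21 = 28
8 → 7 → 3 → 1: 6+6+3 = 15
Cheapest is 8 → 7 → 3 → 1 at 15.

15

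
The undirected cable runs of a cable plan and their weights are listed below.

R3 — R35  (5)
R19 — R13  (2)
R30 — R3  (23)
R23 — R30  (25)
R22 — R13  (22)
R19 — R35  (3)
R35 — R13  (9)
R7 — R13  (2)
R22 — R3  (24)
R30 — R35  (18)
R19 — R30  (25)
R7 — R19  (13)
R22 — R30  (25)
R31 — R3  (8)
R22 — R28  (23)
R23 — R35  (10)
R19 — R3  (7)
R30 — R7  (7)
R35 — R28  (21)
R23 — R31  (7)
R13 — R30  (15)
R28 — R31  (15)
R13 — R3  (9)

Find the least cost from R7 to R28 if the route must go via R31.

34

Shortest R7→R31: R7–R13–R3–R31 = 19
Shortest R31→R28: R31–R28 = 15
Total via R31: 19 + 15 = 34.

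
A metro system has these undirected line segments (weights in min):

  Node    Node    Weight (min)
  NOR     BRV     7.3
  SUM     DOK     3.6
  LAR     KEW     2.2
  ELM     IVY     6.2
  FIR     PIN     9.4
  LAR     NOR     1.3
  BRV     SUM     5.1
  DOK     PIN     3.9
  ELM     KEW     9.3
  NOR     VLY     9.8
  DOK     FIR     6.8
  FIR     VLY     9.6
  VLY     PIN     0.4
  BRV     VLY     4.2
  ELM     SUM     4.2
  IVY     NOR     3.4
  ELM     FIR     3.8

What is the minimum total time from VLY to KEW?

13.3 min

Shortest distances from VLY:
VLY: 0
PIN: 0.4  (via VLY)
BRV: 4.2  (via VLY)
DOK: 4.3  (via PIN)
SUM: 7.9  (via DOK)
FIR: 9.6  (via VLY)
NOR: 9.8  (via VLY)
LAR: 11.1  (via NOR)
ELM: 12.1  (via SUM)
IVY: 13.2  (via NOR)
KEW: 13.3  (via LAR)
Shortest route: VLY–NOR–LAR–KEW = 13.3 min.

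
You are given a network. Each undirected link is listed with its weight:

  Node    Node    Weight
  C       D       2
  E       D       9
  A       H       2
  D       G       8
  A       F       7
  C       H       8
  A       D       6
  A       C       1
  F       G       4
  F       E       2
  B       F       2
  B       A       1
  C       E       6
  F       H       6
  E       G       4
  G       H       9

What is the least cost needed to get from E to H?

7

Settle nodes by increasing distance from E:
E: 0
F: 2  (via E)
B: 4  (via F)
G: 4  (via E)
A: 5  (via B)
C: 6  (via E)
H: 7  (via A)
Shortest route: E → F → B → A → H = 7.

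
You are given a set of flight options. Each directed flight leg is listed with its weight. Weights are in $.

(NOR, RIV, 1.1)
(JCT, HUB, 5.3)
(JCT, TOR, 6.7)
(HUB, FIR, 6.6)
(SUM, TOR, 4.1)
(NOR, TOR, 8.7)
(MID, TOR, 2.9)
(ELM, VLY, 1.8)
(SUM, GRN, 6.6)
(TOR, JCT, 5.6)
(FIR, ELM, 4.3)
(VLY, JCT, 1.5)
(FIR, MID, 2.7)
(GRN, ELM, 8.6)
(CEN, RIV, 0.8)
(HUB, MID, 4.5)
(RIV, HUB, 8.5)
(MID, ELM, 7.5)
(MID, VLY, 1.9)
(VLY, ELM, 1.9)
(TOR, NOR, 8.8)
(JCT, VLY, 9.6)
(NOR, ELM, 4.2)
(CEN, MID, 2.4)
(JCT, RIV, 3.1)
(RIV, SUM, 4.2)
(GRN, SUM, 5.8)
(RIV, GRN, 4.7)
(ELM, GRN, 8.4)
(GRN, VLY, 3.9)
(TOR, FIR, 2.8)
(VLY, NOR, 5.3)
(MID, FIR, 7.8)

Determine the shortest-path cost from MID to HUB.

$8.7

Enumerating some paths:
MID - VLY - JCT - RIV - HUB: 1.9+1.5+3.1+8.5 = 15
MID - ELM - VLY - JCT - HUB: 7.5+1.8+1.5+5.3 = 16.1
MID - TOR - JCT - HUB: 2.9+5.6+5.3 = 13.8
MID - VLY - JCT - HUB: 1.9+1.5+5.3 = 8.7
The minimum is $8.7 via MID - VLY - JCT - HUB.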